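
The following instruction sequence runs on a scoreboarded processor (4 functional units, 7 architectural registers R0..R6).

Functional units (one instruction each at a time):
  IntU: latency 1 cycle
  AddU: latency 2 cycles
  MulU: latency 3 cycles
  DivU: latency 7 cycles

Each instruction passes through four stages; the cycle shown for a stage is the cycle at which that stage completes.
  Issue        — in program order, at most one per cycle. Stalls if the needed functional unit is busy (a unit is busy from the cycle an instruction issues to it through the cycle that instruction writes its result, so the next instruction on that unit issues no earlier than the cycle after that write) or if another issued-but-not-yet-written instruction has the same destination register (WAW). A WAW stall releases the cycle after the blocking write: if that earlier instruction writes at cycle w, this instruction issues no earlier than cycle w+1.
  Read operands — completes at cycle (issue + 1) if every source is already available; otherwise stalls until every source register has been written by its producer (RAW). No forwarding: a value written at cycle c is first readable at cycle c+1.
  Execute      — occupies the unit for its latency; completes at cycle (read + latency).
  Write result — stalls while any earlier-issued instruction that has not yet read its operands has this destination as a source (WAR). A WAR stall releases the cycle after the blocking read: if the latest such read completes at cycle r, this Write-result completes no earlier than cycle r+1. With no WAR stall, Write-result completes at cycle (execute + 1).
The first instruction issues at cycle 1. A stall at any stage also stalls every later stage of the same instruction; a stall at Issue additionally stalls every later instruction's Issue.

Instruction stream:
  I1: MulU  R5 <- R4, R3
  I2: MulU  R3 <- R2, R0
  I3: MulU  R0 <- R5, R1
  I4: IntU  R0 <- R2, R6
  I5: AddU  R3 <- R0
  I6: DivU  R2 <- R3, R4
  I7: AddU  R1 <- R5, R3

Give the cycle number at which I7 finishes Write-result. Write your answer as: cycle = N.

I1  is:1  ro:2  ex:5  wr:6
I2  is:7  ro:8  ex:11  wr:12  — struct: MulU busy until I1 writes@6
I3  is:13  ro:14  ex:17  wr:18  — struct: MulU busy until I2 writes@12
I4  is:19  ro:20  ex:21  wr:22  — WAW R0: wait I3 write@18
I5  is:20  ro:23  ex:25  wr:26  — RAW R0: wait I4 write@22
I6  is:21  ro:27  ex:34  wr:35  — RAW R3: wait I5 write@26
I7  is:27  ro:28  ex:30  wr:31  — struct: AddU busy until I5 writes@26

cycle = 31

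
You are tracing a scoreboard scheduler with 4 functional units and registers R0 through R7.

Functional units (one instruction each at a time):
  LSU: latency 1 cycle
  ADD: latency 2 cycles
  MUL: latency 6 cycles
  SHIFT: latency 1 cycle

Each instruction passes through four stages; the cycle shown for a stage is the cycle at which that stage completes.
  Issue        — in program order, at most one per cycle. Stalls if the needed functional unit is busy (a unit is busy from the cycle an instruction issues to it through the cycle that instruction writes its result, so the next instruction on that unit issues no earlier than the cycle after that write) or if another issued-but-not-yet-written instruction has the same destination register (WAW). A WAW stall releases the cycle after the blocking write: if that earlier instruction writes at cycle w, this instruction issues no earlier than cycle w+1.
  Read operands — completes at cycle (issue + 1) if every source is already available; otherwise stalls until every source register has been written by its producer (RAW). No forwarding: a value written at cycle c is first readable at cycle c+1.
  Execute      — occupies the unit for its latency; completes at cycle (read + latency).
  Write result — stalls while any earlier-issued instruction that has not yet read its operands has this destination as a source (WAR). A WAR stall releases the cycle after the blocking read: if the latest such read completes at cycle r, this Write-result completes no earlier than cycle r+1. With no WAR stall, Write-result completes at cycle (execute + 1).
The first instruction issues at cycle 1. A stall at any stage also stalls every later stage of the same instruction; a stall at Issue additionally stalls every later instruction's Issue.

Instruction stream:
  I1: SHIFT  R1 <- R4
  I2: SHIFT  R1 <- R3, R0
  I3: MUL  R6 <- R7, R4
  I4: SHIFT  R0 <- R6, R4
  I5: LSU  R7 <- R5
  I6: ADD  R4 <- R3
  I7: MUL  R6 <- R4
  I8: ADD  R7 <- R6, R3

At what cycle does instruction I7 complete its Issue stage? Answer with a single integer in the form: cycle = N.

cycle = 15

I1: IS=1 RO=2 EX=3 WR=4
I2: IS=5 RO=6 EX=7 WR=8  [struct: SHIFT busy until I1 writes@4]
I3: IS=6 RO=7 EX=13 WR=14
I4: IS=9 RO=15 EX=16 WR=17  [struct: SHIFT busy until I2 writes@8; RAW R6: wait I3 write@14]
I5: IS=10 RO=11 EX=12 WR=13
I6: IS=11 RO=12 EX=14 WR=16  [WAR R4: wait I4 read@15]
I7: IS=15 RO=17 EX=23 WR=24  [struct: MUL busy until I3 writes@14; RAW R4: wait I6 write@16]
I8: IS=17 RO=25 EX=27 WR=28  [struct: ADD busy until I6 writes@16; RAW R6: wait I7 write@24]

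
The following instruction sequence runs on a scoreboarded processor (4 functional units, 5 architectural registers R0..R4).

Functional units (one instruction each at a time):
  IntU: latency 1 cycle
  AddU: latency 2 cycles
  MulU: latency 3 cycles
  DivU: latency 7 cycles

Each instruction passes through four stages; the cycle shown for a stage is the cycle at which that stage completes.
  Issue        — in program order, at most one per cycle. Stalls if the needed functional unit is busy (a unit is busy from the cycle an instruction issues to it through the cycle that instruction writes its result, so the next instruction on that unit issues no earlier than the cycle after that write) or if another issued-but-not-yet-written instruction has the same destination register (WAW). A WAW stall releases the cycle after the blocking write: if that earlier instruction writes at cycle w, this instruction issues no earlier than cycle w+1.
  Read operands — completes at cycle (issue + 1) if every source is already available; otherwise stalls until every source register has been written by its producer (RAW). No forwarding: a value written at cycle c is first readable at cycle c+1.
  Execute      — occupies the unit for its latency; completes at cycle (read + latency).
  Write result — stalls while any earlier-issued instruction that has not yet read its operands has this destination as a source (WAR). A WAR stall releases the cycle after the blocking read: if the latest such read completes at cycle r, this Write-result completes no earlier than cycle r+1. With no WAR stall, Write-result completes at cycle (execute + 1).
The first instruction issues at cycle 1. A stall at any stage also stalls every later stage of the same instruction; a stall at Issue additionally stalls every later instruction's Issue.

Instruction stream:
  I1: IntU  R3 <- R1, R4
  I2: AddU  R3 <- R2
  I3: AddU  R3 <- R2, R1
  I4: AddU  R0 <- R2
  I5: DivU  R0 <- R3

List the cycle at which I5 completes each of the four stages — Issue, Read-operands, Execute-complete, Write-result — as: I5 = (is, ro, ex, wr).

I5 = (20, 21, 28, 29)

c1: I1 dispatched to IntU
c2: I1 operands ready
c3: I1 complete
c4: R3←I1
c5: I2 dispatched to AddU
c6: I2 operands ready
c8: I2 complete
c9: R3←I2
c10: I3 dispatched to AddU
c11: I3 operands ready
c13: I3 complete
c14: R3←I3
c15: I4 dispatched to AddU
c16: I4 operands ready
c18: I4 complete
c19: R0←I4
c20: I5 dispatched to DivU
c21: I5 operands ready
c28: I5 complete
c29: R0←I5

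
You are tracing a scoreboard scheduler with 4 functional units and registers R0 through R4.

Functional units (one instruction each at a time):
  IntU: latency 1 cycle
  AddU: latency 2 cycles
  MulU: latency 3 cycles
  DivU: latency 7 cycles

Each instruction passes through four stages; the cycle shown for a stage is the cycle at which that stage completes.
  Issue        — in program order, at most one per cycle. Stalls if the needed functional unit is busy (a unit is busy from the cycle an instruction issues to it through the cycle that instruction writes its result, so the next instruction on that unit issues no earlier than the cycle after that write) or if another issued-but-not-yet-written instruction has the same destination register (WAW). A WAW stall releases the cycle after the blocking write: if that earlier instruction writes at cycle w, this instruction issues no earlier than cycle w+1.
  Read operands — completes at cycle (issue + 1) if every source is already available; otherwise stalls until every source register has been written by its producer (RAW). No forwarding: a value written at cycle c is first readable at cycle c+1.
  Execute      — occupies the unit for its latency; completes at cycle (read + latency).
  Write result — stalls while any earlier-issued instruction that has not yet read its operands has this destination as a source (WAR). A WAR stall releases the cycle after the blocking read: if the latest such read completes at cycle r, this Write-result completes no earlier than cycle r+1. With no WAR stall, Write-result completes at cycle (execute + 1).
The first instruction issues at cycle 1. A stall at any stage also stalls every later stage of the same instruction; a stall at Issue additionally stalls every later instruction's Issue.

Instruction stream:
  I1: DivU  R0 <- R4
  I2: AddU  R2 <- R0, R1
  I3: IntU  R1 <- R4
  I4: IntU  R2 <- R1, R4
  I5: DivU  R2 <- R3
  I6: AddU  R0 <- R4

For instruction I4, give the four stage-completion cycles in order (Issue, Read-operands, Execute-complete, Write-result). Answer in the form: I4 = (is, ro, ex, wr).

cycle 1: I1 dispatched to DivU
cycle 2: I1 operands ready · I2 dispatched to AddU
cycle 3: I3 dispatched to IntU
cycle 4: I3 operands ready
cycle 5: I3 complete
cycle 9: I1 complete
cycle 10: R0←I1
cycle 11: I2 operands ready
cycle 12: R1←I3
cycle 13: I2 complete
cycle 14: R2←I2
cycle 15: I4 dispatched to IntU
cycle 16: I4 operands ready
cycle 17: I4 complete
cycle 18: R2←I4
cycle 19: I5 dispatched to DivU
cycle 20: I5 operands ready · I6 dispatched to AddU
cycle 21: I6 operands ready
cycle 23: I6 complete
cycle 24: R0←I6
cycle 27: I5 complete
cycle 28: R2←I5

I4 = (15, 16, 17, 18)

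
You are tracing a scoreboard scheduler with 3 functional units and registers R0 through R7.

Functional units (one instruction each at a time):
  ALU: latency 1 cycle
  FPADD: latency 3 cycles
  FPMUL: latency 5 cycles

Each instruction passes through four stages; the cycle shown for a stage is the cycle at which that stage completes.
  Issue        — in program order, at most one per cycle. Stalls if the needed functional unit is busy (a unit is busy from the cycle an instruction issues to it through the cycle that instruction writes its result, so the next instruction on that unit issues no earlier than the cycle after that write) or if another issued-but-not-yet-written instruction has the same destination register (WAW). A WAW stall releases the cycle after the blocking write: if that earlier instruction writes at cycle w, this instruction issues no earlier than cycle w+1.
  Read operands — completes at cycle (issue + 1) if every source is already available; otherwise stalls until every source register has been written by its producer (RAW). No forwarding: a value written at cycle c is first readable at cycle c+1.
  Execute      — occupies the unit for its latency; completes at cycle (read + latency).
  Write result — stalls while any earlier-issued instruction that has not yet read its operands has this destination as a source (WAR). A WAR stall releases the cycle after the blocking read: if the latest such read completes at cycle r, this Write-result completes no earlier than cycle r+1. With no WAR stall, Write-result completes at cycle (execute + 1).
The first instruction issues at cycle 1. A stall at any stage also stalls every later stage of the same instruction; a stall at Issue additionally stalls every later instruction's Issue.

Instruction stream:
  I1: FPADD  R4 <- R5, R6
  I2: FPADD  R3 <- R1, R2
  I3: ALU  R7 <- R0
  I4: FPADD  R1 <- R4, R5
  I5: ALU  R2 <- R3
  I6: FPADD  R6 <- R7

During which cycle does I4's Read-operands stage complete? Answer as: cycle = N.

[I1] 1/2/5/6
[I2] 7/8/11/12  (struct: FPADD busy until I1 writes@6)
[I3] 8/9/10/11
[I4] 13/14/17/18  (struct: FPADD busy until I2 writes@12)
[I5] 14/15/16/17
[I6] 19/20/23/24  (struct: FPADD busy until I4 writes@18)

cycle = 14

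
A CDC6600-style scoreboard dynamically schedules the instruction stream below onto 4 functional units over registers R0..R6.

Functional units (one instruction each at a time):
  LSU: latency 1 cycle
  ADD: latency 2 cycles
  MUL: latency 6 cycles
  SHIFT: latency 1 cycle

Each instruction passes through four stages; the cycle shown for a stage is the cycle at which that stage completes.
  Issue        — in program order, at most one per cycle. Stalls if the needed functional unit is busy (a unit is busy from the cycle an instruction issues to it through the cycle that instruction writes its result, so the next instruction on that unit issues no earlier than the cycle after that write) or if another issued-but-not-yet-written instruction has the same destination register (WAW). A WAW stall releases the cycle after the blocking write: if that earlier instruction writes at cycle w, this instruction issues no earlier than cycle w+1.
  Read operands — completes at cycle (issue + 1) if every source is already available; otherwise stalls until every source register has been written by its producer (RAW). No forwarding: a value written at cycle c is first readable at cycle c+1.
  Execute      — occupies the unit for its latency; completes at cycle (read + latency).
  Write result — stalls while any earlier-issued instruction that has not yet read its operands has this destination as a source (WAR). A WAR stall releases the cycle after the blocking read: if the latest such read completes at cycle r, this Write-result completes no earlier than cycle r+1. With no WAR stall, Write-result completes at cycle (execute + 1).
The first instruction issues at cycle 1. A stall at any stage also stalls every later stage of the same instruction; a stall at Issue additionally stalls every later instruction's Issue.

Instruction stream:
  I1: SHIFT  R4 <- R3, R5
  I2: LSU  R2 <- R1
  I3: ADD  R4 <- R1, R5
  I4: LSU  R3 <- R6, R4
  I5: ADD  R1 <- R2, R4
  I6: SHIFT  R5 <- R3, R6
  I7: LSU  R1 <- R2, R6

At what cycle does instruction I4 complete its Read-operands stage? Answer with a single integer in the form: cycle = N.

[I1] 1/2/3/4
[I2] 2/3/4/5
[I3] 5/6/8/9  (WAW R4: wait I1 write@4)
[I4] 6/10/11/12  (RAW R4: wait I3 write@9)
[I5] 10/11/13/14  (struct: ADD busy until I3 writes@9)
[I6] 11/13/14/15  (RAW R3: wait I4 write@12)
[I7] 15/16/17/18  (WAW R1: wait I5 write@14)

cycle = 10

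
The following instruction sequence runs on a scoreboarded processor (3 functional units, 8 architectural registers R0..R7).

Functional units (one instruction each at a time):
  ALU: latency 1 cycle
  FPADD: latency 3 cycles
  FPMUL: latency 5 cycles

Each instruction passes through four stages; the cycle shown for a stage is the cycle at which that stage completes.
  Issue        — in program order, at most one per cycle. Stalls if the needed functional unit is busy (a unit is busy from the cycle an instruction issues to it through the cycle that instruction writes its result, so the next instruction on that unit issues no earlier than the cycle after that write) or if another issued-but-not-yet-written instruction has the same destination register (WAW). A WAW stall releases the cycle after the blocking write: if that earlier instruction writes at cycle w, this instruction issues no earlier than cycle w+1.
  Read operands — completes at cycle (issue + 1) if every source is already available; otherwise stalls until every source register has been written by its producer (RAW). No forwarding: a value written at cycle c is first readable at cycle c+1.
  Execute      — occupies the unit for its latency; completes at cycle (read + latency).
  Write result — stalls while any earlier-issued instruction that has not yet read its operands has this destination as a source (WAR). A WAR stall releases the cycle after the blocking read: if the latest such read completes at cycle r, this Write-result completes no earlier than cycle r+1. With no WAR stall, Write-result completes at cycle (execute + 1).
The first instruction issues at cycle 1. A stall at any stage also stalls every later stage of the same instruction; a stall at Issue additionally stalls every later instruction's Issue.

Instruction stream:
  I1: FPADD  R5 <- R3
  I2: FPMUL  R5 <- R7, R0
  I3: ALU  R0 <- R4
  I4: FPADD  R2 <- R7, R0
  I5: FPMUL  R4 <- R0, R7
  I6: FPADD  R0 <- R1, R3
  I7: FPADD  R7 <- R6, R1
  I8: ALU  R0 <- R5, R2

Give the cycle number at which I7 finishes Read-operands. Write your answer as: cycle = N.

cycle = 24

c1: I1 issues→FPADD
c2: I1 reads
c5: I1 exec-done
c6: I1 writes R5
c7: I2 issues→FPMUL
c8: I2 reads · I3 issues→ALU
c9: I3 reads · I4 issues→FPADD
c10: I3 exec-done
c11: I3 writes R0
c12: I4 reads
c13: I2 exec-done
c14: I2 writes R5
c15: I4 exec-done · I5 issues→FPMUL
c16: I4 writes R2 · I5 reads
c17: I6 issues→FPADD
c18: I6 reads
c21: I5 exec-done · I6 exec-done
c22: I5 writes R4 · I6 writes R0
c23: I7 issues→FPADD
c24: I7 reads · I8 issues→ALU
c25: I8 reads
c26: I8 exec-done
c27: I7 exec-done · I8 writes R0
c28: I7 writes R7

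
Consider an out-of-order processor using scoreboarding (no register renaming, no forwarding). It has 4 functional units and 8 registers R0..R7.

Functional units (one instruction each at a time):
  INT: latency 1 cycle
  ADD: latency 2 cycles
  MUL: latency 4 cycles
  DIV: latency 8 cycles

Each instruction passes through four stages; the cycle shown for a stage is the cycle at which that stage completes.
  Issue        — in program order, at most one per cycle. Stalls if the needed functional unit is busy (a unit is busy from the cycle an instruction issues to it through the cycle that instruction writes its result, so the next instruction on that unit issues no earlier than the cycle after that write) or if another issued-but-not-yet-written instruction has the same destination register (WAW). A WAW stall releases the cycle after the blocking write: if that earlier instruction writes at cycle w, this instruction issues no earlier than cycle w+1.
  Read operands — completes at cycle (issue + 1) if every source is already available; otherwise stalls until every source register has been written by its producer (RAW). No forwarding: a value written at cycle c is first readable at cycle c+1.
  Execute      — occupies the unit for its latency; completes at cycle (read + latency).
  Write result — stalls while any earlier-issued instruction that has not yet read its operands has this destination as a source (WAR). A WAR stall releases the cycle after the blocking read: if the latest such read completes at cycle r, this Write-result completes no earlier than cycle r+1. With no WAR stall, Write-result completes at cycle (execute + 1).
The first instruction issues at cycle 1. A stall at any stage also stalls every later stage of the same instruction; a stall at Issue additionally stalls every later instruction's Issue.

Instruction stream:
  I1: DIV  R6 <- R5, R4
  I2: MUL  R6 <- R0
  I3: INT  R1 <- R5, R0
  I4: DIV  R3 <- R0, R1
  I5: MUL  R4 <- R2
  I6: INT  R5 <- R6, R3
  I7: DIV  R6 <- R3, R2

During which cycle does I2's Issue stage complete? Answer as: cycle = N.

cycle = 12

cycle 1: I1 issues→DIV
cycle 2: I1 reads
cycle 10: I1 exec-done
cycle 11: I1 writes R6
cycle 12: I2 issues→MUL
cycle 13: I2 reads · I3 issues→INT
cycle 14: I3 reads · I4 issues→DIV
cycle 15: I3 exec-done
cycle 16: I3 writes R1
cycle 17: I2 exec-done · I4 reads
cycle 18: I2 writes R6
cycle 19: I5 issues→MUL
cycle 20: I5 reads · I6 issues→INT
cycle 24: I5 exec-done
cycle 25: I4 exec-done · I5 writes R4
cycle 26: I4 writes R3
cycle 27: I6 reads · I7 issues→DIV
cycle 28: I6 exec-done · I7 reads
cycle 29: I6 writes R5
cycle 36: I7 exec-done
cycle 37: I7 writes R6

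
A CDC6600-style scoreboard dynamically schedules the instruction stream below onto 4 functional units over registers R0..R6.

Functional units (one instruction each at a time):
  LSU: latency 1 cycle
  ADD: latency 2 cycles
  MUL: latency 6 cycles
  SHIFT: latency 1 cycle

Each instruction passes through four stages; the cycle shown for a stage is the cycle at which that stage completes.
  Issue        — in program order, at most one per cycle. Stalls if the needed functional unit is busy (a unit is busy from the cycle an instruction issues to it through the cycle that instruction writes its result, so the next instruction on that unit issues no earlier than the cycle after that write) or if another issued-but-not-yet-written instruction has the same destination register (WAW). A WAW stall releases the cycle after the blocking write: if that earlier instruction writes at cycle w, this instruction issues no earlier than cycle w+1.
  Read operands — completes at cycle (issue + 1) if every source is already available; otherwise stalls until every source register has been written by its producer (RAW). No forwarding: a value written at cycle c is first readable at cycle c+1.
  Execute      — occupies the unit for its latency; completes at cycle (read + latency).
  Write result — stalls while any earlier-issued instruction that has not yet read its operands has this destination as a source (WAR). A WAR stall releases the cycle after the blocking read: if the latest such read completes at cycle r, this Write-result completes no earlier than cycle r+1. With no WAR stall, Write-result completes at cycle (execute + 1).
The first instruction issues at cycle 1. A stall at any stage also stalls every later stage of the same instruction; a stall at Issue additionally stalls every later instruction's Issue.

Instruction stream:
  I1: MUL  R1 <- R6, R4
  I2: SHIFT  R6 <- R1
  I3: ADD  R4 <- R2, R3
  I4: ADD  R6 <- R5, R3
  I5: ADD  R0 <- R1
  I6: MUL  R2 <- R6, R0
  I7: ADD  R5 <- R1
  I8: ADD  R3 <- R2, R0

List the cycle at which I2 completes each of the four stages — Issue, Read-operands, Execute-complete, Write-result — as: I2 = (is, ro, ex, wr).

I2 = (2, 10, 11, 12)

  I1 | 1 | 2 | 8 | 9
  I2 | 2 | 10 | 11 | 12   RAW R1: wait I1 write@9
  I3 | 3 | 4 | 6 | 7
  I4 | 13 | 14 | 16 | 17   WAW R6: wait I2 write@12
  I5 | 18 | 19 | 21 | 22   struct: ADD busy until I4 writes@17
  I6 | 19 | 23 | 29 | 30   RAW R0: wait I5 write@22
  I7 | 23 | 24 | 26 | 27   struct: ADD busy until I5 writes@22
  I8 | 28 | 31 | 33 | 34   struct: ADD busy until I7 writes@27 · RAW R2: wait I6 write@30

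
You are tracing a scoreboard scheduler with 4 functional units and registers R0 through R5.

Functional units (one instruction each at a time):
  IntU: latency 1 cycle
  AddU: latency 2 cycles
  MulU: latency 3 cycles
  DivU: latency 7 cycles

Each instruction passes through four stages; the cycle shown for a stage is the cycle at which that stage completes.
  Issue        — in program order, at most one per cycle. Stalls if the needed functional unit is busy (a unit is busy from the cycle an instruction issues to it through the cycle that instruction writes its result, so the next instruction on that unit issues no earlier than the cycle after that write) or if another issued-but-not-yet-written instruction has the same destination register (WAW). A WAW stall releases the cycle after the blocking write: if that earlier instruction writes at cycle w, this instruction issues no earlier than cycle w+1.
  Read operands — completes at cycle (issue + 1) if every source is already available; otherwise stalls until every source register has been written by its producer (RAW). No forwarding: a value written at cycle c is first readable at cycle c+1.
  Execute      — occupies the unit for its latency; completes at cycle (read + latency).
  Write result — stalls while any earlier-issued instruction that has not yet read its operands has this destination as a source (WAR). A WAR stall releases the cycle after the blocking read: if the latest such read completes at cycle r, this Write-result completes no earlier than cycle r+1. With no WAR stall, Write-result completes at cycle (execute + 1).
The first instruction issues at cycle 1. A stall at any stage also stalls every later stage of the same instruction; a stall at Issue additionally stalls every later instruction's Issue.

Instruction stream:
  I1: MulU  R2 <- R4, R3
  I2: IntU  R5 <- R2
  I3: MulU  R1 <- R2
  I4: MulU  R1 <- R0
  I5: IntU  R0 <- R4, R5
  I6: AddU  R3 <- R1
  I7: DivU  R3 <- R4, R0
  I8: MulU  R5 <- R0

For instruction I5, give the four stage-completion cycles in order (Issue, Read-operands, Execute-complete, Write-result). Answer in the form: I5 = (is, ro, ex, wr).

1) issue 1, read 2, done 5, write 6
2) issue 2, read 7, done 8, write 9  <RAW R2: wait I1 write@6>
3) issue 7, read 8, done 11, write 12  <struct: MulU busy until I1 writes@6>
4) issue 13, read 14, done 17, write 18  <struct: MulU busy until I3 writes@12>
5) issue 14, read 15, done 16, write 17
6) issue 15, read 19, done 21, write 22  <RAW R1: wait I4 write@18>
7) issue 23, read 24, done 31, write 32  <WAW R3: wait I6 write@22>
8) issue 24, read 25, done 28, write 29

I5 = (14, 15, 16, 17)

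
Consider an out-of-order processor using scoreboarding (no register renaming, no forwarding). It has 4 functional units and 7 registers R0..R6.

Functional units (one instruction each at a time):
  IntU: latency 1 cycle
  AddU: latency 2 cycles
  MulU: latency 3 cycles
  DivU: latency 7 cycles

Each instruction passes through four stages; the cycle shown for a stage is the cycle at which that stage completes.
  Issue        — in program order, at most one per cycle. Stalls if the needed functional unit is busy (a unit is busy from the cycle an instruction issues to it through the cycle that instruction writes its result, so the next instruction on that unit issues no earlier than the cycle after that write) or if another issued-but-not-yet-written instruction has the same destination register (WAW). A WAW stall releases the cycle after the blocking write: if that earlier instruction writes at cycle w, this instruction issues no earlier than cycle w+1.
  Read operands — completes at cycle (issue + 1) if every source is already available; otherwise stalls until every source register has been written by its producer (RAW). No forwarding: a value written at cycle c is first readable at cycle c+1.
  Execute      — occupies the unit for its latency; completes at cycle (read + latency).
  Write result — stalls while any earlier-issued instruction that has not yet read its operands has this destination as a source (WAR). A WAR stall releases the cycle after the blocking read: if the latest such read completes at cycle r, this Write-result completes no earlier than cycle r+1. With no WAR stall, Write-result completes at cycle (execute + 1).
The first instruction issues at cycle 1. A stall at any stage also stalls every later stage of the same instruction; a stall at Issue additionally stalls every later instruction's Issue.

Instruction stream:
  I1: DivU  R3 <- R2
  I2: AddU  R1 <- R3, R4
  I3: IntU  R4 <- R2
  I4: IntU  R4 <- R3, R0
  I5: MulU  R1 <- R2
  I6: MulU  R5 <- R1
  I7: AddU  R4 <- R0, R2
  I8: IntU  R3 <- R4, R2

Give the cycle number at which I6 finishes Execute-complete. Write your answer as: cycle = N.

I1  is:1  ro:2  ex:9  wr:10
I2  is:2  ro:11  ex:13  wr:14  — RAW R3: wait I1 write@10
I3  is:3  ro:4  ex:5  wr:12  — WAR R4: wait I2 read@11
I4  is:13  ro:14  ex:15  wr:16  — struct: IntU busy until I3 writes@12
I5  is:15  ro:16  ex:19  wr:20  — WAW R1: wait I2 write@14
I6  is:21  ro:22  ex:25  wr:26  — struct: MulU busy until I5 writes@20
I7  is:22  ro:23  ex:25  wr:26
I8  is:23  ro:27  ex:28  wr:29  — RAW R4: wait I7 write@26

cycle = 25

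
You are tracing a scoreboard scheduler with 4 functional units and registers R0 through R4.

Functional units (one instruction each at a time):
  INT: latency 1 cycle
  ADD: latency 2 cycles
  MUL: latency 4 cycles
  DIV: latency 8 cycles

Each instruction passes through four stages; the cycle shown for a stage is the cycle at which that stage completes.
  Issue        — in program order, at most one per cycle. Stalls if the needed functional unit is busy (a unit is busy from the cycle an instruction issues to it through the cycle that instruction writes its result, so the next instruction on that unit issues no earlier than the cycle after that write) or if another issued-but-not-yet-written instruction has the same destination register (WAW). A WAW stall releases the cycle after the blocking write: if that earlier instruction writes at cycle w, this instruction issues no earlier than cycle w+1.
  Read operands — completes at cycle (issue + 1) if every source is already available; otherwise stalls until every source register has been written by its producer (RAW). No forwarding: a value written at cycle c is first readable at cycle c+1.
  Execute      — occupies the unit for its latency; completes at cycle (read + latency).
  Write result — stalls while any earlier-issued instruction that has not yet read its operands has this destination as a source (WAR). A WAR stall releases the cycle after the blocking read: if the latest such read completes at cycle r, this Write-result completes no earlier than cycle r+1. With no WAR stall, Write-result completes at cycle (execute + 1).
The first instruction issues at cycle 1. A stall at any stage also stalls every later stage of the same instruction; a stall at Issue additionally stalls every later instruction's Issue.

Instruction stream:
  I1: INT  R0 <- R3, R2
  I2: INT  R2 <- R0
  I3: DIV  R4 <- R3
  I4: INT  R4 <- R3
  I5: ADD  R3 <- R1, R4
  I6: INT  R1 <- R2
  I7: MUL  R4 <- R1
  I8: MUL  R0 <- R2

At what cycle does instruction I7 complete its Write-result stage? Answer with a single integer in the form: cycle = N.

  I1 | 1 | 2 | 3 | 4
  I2 | 5 | 6 | 7 | 8   struct: INT busy until I1 writes@4
  I3 | 6 | 7 | 15 | 16
  I4 | 17 | 18 | 19 | 20   WAW R4: wait I3 write@16
  I5 | 18 | 21 | 23 | 24   RAW R4: wait I4 write@20
  I6 | 21 | 22 | 23 | 24   struct: INT busy until I4 writes@20
  I7 | 22 | 25 | 29 | 30   RAW R1: wait I6 write@24
  I8 | 31 | 32 | 36 | 37   struct: MUL busy until I7 writes@30

cycle = 30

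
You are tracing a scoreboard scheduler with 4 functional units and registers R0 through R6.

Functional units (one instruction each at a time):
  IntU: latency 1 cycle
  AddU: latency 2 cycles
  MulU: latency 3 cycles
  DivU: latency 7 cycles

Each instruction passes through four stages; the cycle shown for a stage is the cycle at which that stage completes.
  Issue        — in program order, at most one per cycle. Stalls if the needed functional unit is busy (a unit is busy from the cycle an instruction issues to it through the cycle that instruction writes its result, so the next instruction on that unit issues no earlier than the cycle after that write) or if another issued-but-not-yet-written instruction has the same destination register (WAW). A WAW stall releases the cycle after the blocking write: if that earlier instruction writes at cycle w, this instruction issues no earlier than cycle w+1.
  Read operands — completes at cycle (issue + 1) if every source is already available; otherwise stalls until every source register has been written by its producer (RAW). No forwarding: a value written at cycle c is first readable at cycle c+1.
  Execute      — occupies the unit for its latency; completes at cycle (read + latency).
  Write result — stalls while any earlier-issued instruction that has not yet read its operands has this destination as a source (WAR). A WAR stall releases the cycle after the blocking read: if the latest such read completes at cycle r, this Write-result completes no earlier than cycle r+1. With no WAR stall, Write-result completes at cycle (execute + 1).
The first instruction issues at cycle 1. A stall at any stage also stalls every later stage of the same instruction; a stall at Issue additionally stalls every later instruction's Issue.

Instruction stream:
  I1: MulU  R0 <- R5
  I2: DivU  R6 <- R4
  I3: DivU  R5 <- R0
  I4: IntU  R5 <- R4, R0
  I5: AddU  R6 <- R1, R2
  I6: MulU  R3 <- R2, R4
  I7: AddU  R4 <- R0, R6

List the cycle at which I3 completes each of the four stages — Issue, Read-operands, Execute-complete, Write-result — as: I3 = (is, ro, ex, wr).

I3 = (12, 13, 20, 21)

1) issue 1, read 2, done 5, write 6
2) issue 2, read 3, done 10, write 11
3) issue 12, read 13, done 20, write 21  <struct: DivU busy until I2 writes@11>
4) issue 22, read 23, done 24, write 25  <WAW R5: wait I3 write@21>
5) issue 23, read 24, done 26, write 27
6) issue 24, read 25, done 28, write 29
7) issue 28, read 29, done 31, write 32  <struct: AddU busy until I5 writes@27>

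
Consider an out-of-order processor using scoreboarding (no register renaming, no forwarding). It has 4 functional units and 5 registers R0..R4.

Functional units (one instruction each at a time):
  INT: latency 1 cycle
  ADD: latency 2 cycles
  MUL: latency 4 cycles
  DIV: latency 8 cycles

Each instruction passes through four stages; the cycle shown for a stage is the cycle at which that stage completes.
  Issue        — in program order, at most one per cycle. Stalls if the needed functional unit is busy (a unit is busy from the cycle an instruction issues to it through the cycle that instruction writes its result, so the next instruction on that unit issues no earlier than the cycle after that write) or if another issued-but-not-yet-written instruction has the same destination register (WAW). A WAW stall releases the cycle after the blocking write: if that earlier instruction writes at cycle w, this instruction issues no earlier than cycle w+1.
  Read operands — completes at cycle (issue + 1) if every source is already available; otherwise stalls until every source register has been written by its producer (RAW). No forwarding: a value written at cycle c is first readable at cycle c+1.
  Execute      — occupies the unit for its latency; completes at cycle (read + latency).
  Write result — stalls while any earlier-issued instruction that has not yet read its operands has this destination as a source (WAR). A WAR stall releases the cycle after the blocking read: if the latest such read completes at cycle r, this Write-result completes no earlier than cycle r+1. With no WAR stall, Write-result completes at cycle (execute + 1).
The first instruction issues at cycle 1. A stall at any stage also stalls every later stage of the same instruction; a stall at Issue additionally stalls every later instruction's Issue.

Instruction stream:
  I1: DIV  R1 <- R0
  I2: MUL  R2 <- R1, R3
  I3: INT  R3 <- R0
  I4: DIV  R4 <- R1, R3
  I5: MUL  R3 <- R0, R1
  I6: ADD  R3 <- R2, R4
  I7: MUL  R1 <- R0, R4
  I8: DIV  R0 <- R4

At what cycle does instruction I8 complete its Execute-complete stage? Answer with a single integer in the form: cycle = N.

cycle = 36

c1: issue I1 (DIV)
c2: I1 read-ops; issue I2 (MUL)
c3: issue I3 (INT)
c4: I3 read-ops
c5: I3 finished on INT
c10: I1 finished on DIV
c11: I1→R1
c12: I2 read-ops; issue I4 (DIV)
c13: I3→R3
c14: I4 read-ops
c16: I2 finished on MUL
c17: I2→R2
c18: issue I5 (MUL)
c19: I5 read-ops
c22: I4 finished on DIV
c23: I4→R4; I5 finished on MUL
c24: I5→R3
c25: issue I6 (ADD)
c26: I6 read-ops; issue I7 (MUL)
c27: I7 read-ops; issue I8 (DIV)
c28: I6 finished on ADD; I8 read-ops
c29: I6→R3
c31: I7 finished on MUL
c32: I7→R1
c36: I8 finished on DIV
c37: I8→R0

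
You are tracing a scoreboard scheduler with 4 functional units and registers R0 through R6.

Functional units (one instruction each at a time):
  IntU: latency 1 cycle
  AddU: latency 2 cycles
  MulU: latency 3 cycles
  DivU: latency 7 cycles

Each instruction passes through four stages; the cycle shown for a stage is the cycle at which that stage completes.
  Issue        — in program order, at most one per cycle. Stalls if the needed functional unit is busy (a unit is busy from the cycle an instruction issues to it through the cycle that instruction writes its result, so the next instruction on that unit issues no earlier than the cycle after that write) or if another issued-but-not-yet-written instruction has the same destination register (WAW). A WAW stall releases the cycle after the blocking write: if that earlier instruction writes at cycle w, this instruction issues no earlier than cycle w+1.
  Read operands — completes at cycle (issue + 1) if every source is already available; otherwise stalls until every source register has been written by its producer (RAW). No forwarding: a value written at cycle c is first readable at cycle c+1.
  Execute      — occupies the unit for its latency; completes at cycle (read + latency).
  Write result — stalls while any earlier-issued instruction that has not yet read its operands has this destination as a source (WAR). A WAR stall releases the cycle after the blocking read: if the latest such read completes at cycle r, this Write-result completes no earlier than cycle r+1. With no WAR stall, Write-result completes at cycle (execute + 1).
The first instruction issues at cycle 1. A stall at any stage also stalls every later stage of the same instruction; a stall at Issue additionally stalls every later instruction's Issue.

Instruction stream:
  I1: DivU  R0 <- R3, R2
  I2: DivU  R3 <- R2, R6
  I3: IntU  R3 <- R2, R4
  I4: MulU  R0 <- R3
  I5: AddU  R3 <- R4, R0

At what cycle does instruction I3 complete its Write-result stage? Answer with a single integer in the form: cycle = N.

cycle = 24

I1: IS=1 RO=2 EX=9 WR=10
I2: IS=11 RO=12 EX=19 WR=20  [struct: DivU busy until I1 writes@10]
I3: IS=21 RO=22 EX=23 WR=24  [WAW R3: wait I2 write@20]
I4: IS=22 RO=25 EX=28 WR=29  [RAW R3: wait I3 write@24]
I5: IS=25 RO=30 EX=32 WR=33  [WAW R3: wait I3 write@24; RAW R0: wait I4 write@29]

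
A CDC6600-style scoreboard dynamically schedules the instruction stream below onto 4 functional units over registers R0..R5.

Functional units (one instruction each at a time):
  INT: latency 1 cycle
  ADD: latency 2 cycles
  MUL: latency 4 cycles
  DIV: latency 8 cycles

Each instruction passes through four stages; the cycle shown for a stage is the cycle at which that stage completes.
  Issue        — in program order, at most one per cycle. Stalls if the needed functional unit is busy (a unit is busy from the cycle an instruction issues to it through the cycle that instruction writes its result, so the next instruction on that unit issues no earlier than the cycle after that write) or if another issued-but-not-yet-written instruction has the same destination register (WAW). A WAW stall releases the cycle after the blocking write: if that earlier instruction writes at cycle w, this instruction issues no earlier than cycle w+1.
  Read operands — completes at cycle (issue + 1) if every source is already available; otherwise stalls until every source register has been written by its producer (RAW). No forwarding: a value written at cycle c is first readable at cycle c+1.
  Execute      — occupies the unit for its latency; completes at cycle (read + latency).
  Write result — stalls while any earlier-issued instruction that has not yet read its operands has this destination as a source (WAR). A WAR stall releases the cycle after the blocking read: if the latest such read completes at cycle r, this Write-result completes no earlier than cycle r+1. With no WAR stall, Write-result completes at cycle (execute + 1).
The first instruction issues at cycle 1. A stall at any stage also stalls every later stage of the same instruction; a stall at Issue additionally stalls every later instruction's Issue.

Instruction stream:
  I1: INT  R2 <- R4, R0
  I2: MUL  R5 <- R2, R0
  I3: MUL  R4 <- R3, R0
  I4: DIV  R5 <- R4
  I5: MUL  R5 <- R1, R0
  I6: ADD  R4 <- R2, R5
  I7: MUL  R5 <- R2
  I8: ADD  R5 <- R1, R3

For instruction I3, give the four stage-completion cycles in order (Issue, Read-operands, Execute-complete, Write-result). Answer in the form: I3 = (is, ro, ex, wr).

[1] I1 dispatched to INT
[2] I1 operands ready, I2 dispatched to MUL
[3] I1 complete
[4] R2←I1
[5] I2 operands ready
[9] I2 complete
[10] R5←I2
[11] I3 dispatched to MUL
[12] I3 operands ready, I4 dispatched to DIV
[16] I3 complete
[17] R4←I3
[18] I4 operands ready
[26] I4 complete
[27] R5←I4
[28] I5 dispatched to MUL
[29] I5 operands ready, I6 dispatched to ADD
[33] I5 complete
[34] R5←I5
[35] I6 operands ready, I7 dispatched to MUL
[36] I7 operands ready
[37] I6 complete
[38] R4←I6
[40] I7 complete
[41] R5←I7
[42] I8 dispatched to ADD
[43] I8 operands ready
[45] I8 complete
[46] R5←I8

I3 = (11, 12, 16, 17)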